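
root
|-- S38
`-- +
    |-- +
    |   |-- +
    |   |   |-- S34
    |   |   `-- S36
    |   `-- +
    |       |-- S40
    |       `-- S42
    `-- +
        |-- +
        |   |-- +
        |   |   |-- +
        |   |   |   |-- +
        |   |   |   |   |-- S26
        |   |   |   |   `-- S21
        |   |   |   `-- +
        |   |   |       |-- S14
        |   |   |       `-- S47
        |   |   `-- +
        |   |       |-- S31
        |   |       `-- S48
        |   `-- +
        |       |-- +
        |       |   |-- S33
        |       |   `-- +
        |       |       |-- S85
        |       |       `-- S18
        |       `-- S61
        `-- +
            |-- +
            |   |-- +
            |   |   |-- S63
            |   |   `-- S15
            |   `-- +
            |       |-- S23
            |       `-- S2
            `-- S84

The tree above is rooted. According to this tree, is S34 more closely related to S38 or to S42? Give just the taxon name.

The MRCA of S34 and S42 subtends ((S34,S36),(S40,S42)) (4 taxa).
The MRCA of S34 and S38 is the root, subtending the entire tree (20 taxa).
The first is nested inside the second, so S34 shares a more recent common ancestor with S42.

S42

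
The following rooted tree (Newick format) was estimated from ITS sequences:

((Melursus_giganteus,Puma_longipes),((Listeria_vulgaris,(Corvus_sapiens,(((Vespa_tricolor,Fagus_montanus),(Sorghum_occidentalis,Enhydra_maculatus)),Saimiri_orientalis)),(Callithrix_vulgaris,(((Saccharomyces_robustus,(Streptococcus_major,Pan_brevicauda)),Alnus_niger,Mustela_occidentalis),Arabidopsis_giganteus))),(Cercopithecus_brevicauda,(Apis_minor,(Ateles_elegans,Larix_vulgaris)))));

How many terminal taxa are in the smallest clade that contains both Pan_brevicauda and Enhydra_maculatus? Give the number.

14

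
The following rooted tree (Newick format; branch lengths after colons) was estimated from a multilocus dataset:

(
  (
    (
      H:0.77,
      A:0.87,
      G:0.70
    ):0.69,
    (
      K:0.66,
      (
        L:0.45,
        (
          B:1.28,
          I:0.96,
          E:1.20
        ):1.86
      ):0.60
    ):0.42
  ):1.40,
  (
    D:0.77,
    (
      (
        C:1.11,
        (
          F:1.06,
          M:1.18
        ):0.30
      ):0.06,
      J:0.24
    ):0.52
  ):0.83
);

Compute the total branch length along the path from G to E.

The path runs G → … → MRCA → … → E; the MRCA is the node subtending ((H,A,G),(K,(L,(B,I,E)))).
Branch lengths along that path: 0.70 + 0.69 + 0.42 + 0.60 + 1.86 + 1.20 = 5.47.

5.47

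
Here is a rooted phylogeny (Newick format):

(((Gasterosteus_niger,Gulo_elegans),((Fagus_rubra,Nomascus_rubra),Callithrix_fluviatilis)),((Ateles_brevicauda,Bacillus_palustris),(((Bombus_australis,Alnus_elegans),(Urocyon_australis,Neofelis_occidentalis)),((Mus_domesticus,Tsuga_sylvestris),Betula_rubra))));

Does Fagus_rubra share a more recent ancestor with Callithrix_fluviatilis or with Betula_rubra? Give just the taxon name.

Callithrix_fluviatilis

The MRCA of Fagus_rubra and Callithrix_fluviatilis subtends ((Fagus_rubra,Nomascus_rubra),Callithrix_fluviatilis) (3 taxa).
The MRCA of Fagus_rubra and Betula_rubra is the root, subtending the entire tree (14 taxa).
The first is nested inside the second, so Fagus_rubra shares a more recent common ancestor with Callithrix_fluviatilis.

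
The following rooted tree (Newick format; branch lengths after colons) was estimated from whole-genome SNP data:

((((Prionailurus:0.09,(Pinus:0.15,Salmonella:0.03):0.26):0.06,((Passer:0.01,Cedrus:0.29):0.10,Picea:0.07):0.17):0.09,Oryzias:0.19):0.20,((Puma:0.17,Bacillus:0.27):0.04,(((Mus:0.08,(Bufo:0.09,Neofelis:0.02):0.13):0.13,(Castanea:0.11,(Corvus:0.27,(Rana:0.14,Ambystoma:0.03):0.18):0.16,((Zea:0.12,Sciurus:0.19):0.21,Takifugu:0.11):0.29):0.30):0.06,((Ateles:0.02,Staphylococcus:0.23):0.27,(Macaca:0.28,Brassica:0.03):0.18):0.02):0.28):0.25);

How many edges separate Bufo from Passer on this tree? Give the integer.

The MRCA of Bufo and Passer is the root of the tree.
From Bufo up to that node: 6 branches. From Passer up to the same node: 5 branches. Total: 6 + 5 = 11.

11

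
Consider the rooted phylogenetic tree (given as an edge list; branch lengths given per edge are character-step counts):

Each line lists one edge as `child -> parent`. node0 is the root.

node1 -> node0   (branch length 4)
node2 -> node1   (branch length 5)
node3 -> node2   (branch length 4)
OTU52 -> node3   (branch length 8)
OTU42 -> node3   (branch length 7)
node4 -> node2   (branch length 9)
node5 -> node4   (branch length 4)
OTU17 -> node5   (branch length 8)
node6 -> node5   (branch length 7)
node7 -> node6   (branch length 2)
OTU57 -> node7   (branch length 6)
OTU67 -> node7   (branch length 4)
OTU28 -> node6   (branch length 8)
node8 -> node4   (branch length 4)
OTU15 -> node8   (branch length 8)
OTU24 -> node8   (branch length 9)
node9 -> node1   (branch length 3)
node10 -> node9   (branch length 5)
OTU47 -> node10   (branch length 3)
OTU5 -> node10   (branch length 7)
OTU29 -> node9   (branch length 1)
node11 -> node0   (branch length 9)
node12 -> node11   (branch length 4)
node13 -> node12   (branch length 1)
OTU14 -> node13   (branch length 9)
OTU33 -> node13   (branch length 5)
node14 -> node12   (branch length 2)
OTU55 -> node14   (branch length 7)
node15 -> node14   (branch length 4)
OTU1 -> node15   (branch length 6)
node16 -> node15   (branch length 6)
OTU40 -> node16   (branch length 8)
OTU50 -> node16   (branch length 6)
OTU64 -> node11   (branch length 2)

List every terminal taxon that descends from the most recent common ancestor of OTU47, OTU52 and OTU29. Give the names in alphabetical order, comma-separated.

OTU15, OTU17, OTU24, OTU28, OTU29, OTU42, OTU47, OTU5, OTU52, OTU57, OTU67

Tracing OTU47: it sits inside (OTU47,OTU5).
Tracing OTU52: it sits inside (OTU52,OTU42).
Tracing OTU29: it sits inside ((OTU47,OTU5),OTU29).
The smallest clade enclosing all 3 is (((OTU52,OTU42),((OTU17,((OTU57,OTU67),OTU28)),(OTU15,OTU24))),((OTU47,OTU5),OTU29)); the answer is its 11 terminal taxa in alphabetical order.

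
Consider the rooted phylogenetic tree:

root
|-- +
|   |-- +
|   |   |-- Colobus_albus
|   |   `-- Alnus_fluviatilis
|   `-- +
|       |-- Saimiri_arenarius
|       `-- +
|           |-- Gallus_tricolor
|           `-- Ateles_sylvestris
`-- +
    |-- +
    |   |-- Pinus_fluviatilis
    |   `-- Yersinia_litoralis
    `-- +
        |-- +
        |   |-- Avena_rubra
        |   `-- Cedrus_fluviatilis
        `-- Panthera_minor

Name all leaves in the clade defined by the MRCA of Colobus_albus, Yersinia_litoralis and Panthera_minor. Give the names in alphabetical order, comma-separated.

Tracing Colobus_albus: it sits inside (Colobus_albus,Alnus_fluviatilis).
Tracing Yersinia_litoralis: it sits inside (Pinus_fluviatilis,Yersinia_litoralis).
Tracing Panthera_minor: it sits inside ((Avena_rubra,Cedrus_fluviatilis),Panthera_minor).
The smallest clade enclosing all 3 is the whole tree (their MRCA is the root), so the answer is all 10 tips in alphabetical order.

Alnus_fluviatilis, Ateles_sylvestris, Avena_rubra, Cedrus_fluviatilis, Colobus_albus, Gallus_tricolor, Panthera_minor, Pinus_fluviatilis, Saimiri_arenarius, Yersinia_litoralis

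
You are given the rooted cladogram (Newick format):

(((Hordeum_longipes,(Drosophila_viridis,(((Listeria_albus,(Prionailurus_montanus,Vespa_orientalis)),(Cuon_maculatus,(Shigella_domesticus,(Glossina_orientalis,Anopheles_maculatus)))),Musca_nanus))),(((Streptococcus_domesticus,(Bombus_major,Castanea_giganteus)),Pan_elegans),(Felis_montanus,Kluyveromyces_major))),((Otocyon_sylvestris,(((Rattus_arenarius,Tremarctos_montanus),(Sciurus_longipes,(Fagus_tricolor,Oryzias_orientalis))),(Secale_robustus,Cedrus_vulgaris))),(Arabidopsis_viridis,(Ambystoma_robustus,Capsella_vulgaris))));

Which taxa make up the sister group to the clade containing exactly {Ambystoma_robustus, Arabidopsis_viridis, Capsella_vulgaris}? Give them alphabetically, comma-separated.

Cedrus_vulgaris, Fagus_tricolor, Oryzias_orientalis, Otocyon_sylvestris, Rattus_arenarius, Sciurus_longipes, Secale_robustus, Tremarctos_montanus

The clade containing exactly {Ambystoma_robustus, Arabidopsis_viridis, Capsella_vulgaris} attaches to the tree at the node subtending ((Otocyon_sylvestris,(((Rattus_arenarius,Tremarctos_montanus),(Sciurus_longipes,(Fagus_tricolor,Oryzias_orientalis))),(Secale_robustus,Cedrus_vulgaris))),(Arabidopsis_viridis,(Ambystoma_robustus,Capsella_vulgaris))).
The other lineage descending from that same node — the sister group — is (Otocyon_sylvestris,(((Rattus_arenarius,Tremarctos_montanus),(Sciurus_longipes,(Fagus_tricolor,Oryzias_orientalis))),(Secale_robustus,Cedrus_vulgaris))); its 8 tips in alphabetical order are the answer.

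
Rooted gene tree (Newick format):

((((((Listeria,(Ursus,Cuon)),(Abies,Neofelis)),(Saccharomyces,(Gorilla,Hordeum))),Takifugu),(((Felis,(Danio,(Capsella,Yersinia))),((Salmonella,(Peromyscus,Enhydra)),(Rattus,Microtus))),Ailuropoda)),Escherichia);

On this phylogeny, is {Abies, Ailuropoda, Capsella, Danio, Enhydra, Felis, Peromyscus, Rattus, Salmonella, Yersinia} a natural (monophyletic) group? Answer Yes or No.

No

The MRCA of the listed taxa subtends (((((Listeria,(Ursus,Cuon)),(Abies,Neofelis)),(Saccharomyces,(Gorilla,Hordeum))),Takifugu),(((Felis,(Danio,(Capsella,Yersinia))),((Salmonella,(Peromyscus,Enhydra)),(Rattus,Microtus))),Ailuropoda)).
That clade also contains Cuon, Gorilla, Hordeum, Listeria, Microtus, Neofelis, Saccharomyces, Takifugu, Ursus, which are not in the proposed group, so the group is not monophyletic.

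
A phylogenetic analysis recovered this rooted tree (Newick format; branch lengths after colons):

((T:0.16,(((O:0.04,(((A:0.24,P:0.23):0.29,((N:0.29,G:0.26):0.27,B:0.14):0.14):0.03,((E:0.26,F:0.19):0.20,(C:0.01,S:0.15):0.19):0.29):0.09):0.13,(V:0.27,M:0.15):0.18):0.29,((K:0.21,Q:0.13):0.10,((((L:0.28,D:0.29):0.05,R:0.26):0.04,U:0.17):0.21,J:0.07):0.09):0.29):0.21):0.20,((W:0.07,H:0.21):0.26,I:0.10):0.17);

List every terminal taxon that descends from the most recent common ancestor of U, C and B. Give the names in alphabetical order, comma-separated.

Tracing U: it sits inside (((L,D),R),U).
Tracing C: it sits inside (C,S).
Tracing B: it sits inside ((N,G),B).
The smallest clade enclosing all 3 is (((O,(((A,P),((N,G),B)),((E,F),(C,S)))),(V,M)),((K,Q),((((L,D),R),U),J))); the answer is its 19 terminal taxa in alphabetical order.

A, B, C, D, E, F, G, J, K, L, M, N, O, P, Q, R, S, U, V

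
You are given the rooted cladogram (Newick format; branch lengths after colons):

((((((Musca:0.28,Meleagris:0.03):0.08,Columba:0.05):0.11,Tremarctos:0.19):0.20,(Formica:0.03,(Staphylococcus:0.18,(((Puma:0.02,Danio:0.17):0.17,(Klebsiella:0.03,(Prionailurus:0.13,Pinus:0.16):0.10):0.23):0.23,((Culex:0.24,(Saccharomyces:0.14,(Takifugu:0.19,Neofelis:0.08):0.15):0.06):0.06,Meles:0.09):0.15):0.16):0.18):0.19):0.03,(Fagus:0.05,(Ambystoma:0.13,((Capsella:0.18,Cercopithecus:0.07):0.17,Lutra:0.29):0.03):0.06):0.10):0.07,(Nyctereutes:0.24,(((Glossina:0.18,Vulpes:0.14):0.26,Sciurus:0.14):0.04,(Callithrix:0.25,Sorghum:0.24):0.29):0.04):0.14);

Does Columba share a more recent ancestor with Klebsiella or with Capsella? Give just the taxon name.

The MRCA of Columba and Klebsiella subtends ((((Musca,Meleagris),Columba),Tremarctos),(Formica,(Staphylococcus,(((Puma,Danio),(Klebsiella,(Prionailurus,Pinus))),((Culex,(Saccharomyces,(Takifugu,Neofelis))),Meles))))) (16 taxa).
The MRCA of Columba and Capsella subtends (((((Musca,Meleagris),Columba),Tremarctos),(Formica,(Staphylococcus,(((Puma,Danio),(Klebsiella,(Prionailurus,Pinus))),((Culex,(Saccharomyces,(Takifugu,Neofelis))),Meles))))),(Fagus,(Ambystoma,((Capsella,Cercopithecus),Lutra)))) (21 taxa).
The first is nested inside the second, so Columba shares a more recent common ancestor with Klebsiella.

Klebsiella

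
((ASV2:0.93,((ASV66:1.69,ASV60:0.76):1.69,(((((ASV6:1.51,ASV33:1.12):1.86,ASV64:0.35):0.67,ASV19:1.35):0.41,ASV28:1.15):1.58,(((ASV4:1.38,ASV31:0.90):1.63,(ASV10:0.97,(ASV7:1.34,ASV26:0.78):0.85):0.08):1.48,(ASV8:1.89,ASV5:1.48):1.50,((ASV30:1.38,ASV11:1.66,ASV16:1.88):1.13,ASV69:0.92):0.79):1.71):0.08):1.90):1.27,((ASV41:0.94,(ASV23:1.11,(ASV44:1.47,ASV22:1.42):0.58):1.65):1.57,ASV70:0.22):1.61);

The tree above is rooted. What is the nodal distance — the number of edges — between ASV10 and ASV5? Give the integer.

5

The MRCA of ASV10 and ASV5 is the node subtending (((ASV4,ASV31),(ASV10,(ASV7,ASV26))),(ASV8,ASV5),((ASV30,ASV11,ASV16),ASV69)).
From ASV10 up to that node: 3 branches. From ASV5 up to the same node: 2 branches. Total: 3 + 2 = 5.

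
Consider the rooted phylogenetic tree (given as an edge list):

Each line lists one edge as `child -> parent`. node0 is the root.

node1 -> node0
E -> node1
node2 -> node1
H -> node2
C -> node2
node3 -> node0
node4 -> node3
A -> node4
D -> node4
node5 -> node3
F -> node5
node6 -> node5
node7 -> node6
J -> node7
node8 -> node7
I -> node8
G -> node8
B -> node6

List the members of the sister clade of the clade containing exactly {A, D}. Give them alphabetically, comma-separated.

B, F, G, I, J

The clade containing exactly {A, D} attaches to the tree at the node subtending ((A,D),(F,((J,(I,G)),B))).
The other lineage descending from that same node — the sister group — is (F,((J,(I,G)),B)); its 5 tips in alphabetical order are the answer.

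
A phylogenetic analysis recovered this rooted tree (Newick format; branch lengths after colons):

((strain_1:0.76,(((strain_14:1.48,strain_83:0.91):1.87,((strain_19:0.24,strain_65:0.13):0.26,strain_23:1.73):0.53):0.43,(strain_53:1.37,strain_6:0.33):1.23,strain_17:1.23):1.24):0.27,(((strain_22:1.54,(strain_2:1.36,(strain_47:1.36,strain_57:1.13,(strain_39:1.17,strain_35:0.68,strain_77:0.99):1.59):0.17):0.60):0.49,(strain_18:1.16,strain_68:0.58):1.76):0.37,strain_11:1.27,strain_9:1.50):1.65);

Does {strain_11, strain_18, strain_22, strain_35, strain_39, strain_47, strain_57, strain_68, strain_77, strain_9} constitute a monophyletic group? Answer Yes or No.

No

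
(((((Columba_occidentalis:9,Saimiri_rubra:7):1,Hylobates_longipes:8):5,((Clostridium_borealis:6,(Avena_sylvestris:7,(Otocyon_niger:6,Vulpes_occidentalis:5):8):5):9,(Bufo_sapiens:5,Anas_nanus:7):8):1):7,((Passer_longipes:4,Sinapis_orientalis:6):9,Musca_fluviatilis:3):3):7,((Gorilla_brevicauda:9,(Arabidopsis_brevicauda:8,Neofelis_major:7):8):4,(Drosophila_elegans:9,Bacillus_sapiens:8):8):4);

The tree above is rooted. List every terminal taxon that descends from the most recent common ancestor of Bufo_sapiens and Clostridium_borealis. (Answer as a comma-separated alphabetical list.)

Anas_nanus, Avena_sylvestris, Bufo_sapiens, Clostridium_borealis, Otocyon_niger, Vulpes_occidentalis

Tracing Bufo_sapiens: it sits inside (Bufo_sapiens,Anas_nanus).
Tracing Clostridium_borealis: it sits inside (Clostridium_borealis,(Avena_sylvestris,(Otocyon_niger,Vulpes_occidentalis))).
The smallest clade enclosing both is ((Clostridium_borealis,(Avena_sylvestris,(Otocyon_niger,Vulpes_occidentalis))),(Bufo_sapiens,Anas_nanus)); the answer is its 6 terminal taxa in alphabetical order.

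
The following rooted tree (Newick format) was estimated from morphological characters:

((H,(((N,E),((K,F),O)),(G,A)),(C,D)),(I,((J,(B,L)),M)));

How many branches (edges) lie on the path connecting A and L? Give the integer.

The MRCA of A and L is the root of the tree.
From A up to that node: 4 branches. From L up to the same node: 5 branches. Total: 4 + 5 = 9.

9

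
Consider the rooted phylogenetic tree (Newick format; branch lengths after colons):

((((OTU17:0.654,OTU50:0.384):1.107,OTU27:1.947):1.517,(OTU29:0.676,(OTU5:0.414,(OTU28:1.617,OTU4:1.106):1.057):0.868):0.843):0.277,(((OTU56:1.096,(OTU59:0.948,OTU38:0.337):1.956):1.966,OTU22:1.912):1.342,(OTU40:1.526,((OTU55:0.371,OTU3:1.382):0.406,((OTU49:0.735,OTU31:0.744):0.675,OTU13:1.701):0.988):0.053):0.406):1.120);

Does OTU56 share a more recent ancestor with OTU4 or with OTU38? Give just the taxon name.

OTU38

The MRCA of OTU56 and OTU38 subtends (OTU56,(OTU59,OTU38)) (3 taxa).
The MRCA of OTU56 and OTU4 is the root, subtending the entire tree (17 taxa).
The first is nested inside the second, so OTU56 shares a more recent common ancestor with OTU38.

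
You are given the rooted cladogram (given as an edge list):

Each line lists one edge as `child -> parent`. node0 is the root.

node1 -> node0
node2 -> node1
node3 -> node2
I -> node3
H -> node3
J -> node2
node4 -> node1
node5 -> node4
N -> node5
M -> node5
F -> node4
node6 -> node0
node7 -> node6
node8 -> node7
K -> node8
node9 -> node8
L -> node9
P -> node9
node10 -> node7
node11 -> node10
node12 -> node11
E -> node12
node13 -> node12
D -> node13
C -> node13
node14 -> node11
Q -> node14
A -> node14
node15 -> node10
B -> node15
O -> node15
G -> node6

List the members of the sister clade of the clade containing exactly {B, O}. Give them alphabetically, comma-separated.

A, C, D, E, Q

The clade containing exactly {B, O} attaches to the tree at the node subtending (((E,(D,C)),(Q,A)),(B,O)).
The other lineage descending from that same node — the sister group — is ((E,(D,C)),(Q,A)); its 5 tips in alphabetical order are the answer.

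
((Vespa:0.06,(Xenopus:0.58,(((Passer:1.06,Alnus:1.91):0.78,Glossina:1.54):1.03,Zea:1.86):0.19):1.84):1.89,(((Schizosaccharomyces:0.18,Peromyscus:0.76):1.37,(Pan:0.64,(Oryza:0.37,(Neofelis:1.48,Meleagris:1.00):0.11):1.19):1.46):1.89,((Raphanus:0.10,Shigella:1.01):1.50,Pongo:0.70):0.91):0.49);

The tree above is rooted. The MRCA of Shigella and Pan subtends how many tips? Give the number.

The MRCA of Shigella and Pan is the node subtending (((Schizosaccharomyces,Peromyscus),(Pan,(Oryza,(Neofelis,Meleagris)))),((Raphanus,Shigella),Pongo)).
That clade contains 9 terminal taxa: Meleagris, Neofelis, Oryza, Pan, Peromyscus, Pongo, Raphanus, Schizosaccharomyces, Shigella.

9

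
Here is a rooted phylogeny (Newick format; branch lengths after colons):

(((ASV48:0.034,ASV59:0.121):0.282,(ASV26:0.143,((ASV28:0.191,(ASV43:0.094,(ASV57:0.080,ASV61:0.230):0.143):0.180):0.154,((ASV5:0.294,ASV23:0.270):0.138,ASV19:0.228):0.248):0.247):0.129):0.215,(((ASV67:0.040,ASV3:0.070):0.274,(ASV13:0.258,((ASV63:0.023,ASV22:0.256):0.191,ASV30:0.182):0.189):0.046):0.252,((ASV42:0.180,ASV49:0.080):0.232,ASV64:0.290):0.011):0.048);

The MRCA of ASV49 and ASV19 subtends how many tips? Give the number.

The MRCA of ASV49 and ASV19 is the root, so the clade is the entire tree.
That clade contains 19 terminal taxa: ASV13, ASV19, ASV22, ASV23, ASV26, ASV28, ASV3, ASV30, ASV42, ASV43, ASV48, ASV49, ASV5, ASV57, ASV59, ASV61, ASV63, ASV64, ASV67.

19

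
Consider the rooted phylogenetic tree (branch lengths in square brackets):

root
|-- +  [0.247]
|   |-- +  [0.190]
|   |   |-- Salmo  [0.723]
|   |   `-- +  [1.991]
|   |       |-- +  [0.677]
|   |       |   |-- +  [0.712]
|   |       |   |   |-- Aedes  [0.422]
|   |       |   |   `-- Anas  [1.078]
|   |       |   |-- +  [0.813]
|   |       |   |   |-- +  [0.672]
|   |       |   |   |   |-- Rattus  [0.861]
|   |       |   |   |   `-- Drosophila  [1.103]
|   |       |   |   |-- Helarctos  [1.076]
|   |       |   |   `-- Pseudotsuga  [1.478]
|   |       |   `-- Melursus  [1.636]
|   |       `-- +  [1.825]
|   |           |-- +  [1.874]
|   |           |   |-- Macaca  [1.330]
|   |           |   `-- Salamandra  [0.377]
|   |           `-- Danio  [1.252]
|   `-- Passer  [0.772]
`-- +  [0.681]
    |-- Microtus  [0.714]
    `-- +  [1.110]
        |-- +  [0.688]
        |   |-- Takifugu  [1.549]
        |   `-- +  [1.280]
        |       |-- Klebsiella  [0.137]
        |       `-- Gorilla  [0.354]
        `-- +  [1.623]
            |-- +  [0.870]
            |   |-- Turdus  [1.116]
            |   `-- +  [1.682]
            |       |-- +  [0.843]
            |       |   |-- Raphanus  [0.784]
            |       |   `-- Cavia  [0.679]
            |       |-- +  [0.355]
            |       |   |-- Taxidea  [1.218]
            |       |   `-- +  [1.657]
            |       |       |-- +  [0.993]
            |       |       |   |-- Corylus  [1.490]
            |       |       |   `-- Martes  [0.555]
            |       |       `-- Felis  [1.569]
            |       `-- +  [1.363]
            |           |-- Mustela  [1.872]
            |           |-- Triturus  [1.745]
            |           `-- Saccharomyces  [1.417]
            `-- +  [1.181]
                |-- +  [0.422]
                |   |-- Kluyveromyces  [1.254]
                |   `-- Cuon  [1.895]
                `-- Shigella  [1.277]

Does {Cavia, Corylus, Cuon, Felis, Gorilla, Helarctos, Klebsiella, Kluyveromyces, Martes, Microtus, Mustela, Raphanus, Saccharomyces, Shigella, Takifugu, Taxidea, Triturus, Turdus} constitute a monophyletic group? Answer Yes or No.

The MRCA of the listed taxa is the root, so the smallest clade containing them is the whole tree.
That clade also contains Aedes, Anas, Danio, Drosophila, Macaca, Melursus, Passer, Pseudotsuga, Rattus, Salamandra, Salmo, which are not in the proposed group, so the group is not monophyletic.

No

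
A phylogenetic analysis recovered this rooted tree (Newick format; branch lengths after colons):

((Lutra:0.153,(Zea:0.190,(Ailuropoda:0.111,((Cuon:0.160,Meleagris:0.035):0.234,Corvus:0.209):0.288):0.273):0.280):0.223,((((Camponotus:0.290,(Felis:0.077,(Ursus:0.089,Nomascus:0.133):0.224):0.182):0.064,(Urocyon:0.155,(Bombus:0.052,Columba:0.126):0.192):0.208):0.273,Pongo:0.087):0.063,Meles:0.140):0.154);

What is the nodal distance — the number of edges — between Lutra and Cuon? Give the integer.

6

The MRCA of Lutra and Cuon is the node subtending (Lutra,(Zea,(Ailuropoda,((Cuon,Meleagris),Corvus)))).
From Lutra up to that node: 1 branch. From Cuon up to the same node: 5 branches. Total: 1 + 5 = 6.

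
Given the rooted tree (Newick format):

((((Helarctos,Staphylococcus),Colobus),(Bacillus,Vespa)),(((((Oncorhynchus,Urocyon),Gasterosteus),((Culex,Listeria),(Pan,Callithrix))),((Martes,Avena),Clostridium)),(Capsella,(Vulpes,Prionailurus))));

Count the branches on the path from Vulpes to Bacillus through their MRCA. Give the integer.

The MRCA of Vulpes and Bacillus is the root of the tree.
From Vulpes up to that node: 4 branches. From Bacillus up to the same node: 3 branches. Total: 4 + 3 = 7.

7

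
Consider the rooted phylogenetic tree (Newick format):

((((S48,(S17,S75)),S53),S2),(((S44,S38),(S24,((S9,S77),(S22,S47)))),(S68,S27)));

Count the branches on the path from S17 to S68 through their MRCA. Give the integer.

The MRCA of S17 and S68 is the root of the tree.
From S17 up to that node: 5 branches. From S68 up to the same node: 3 branches. Total: 5 + 3 = 8.

8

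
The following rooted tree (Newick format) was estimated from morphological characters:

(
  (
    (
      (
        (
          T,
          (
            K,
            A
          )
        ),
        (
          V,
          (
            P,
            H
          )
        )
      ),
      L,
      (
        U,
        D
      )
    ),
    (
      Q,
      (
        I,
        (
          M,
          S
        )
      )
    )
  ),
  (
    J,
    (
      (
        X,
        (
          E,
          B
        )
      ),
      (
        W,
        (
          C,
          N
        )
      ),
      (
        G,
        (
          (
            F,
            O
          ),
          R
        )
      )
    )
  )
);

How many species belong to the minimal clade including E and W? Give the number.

10

The MRCA of E and W is the node subtending ((X,(E,B)),(W,(C,N)),(G,((F,O),R))).
That clade contains 10 terminal taxa: B, C, E, F, G, N, O, R, W, X.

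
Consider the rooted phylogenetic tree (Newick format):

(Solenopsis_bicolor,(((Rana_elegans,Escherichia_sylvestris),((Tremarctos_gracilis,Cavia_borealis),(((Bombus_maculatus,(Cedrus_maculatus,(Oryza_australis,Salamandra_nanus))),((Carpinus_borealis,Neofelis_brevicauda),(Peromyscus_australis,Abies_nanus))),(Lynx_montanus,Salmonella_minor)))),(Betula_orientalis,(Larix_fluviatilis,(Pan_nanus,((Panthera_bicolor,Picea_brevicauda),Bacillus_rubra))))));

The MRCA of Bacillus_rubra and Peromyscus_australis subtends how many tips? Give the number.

20

The MRCA of Bacillus_rubra and Peromyscus_australis is the node subtending (((Rana_elegans,Escherichia_sylvestris),((Tremarctos_gracilis,Cavia_borealis),(((Bombus_maculatus,(Cedrus_maculatus,(Oryza_australis,Salamandra_nanus))),((Carpinus_borealis,Neofelis_brevicauda),(Peromyscus_australis,Abies_nanus))),(Lynx_montanus,Salmonella_minor)))),(Betula_orientalis,(Larix_fluviatilis,(Pan_nanus,((Panthera_bicolor,Picea_brevicauda),Bacillus_rubra))))).
That clade contains 20 terminal taxa: Abies_nanus, Bacillus_rubra, Betula_orientalis, Bombus_maculatus, Carpinus_borealis, Cavia_borealis, Cedrus_maculatus, Escherichia_sylvestris, Larix_fluviatilis, Lynx_montanus, Neofelis_brevicauda, Oryza_australis, Pan_nanus, Panthera_bicolor, Peromyscus_australis, Picea_brevicauda, Rana_elegans, Salamandra_nanus, Salmonella_minor, Tremarctos_gracilis.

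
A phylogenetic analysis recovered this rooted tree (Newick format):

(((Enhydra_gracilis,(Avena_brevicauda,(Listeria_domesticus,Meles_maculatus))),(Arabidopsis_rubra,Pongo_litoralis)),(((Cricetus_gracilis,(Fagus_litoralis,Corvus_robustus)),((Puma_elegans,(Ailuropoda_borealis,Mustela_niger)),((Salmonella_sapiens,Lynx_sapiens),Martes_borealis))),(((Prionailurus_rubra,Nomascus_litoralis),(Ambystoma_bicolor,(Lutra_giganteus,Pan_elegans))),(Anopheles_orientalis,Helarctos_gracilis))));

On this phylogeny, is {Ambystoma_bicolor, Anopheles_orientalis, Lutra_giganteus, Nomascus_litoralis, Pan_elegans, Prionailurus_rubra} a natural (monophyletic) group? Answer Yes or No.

The MRCA of the listed taxa subtends (((Prionailurus_rubra,Nomascus_litoralis),(Ambystoma_bicolor,(Lutra_giganteus,Pan_elegans))),(Anopheles_orientalis,Helarctos_gracilis)).
That clade also contains Helarctos_gracilis, which is not in the proposed group, so the group is not monophyletic.

No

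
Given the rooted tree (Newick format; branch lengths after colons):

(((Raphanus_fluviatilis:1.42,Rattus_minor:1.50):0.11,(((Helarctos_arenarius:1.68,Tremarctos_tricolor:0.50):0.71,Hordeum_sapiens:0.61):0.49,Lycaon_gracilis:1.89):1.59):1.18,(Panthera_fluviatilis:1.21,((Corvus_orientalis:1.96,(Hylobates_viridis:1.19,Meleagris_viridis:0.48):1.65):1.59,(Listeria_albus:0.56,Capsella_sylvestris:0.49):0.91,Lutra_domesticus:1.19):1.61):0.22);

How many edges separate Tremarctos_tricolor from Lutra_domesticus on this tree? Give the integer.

8

The MRCA of Tremarctos_tricolor and Lutra_domesticus is the root of the tree.
From Tremarctos_tricolor up to that node: 5 branches. From Lutra_domesticus up to the same node: 3 branches. Total: 5 + 3 = 8.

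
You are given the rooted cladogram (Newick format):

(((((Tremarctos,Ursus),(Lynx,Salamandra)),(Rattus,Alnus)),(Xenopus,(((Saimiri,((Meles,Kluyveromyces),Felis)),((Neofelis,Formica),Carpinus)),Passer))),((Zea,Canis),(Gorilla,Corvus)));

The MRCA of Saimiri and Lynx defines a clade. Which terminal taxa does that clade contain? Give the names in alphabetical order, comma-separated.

Alnus, Carpinus, Felis, Formica, Kluyveromyces, Lynx, Meles, Neofelis, Passer, Rattus, Saimiri, Salamandra, Tremarctos, Ursus, Xenopus

Tracing Saimiri: it sits inside (Saimiri,((Meles,Kluyveromyces),Felis)).
Tracing Lynx: it sits inside (Lynx,Salamandra).
The smallest clade enclosing both is ((((Tremarctos,Ursus),(Lynx,Salamandra)),(Rattus,Alnus)),(Xenopus,(((Saimiri,((Meles,Kluyveromyces),Felis)),((Neofelis,Formica),Carpinus)),Passer))); the answer is its 15 terminal taxa in alphabetical order.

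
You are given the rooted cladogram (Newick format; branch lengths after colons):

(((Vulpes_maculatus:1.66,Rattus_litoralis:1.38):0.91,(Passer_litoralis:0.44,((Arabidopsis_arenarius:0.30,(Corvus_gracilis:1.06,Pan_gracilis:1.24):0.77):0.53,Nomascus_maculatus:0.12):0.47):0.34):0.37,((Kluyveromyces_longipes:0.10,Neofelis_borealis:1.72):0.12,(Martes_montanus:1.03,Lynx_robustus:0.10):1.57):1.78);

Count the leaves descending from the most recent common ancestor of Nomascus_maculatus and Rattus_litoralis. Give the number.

7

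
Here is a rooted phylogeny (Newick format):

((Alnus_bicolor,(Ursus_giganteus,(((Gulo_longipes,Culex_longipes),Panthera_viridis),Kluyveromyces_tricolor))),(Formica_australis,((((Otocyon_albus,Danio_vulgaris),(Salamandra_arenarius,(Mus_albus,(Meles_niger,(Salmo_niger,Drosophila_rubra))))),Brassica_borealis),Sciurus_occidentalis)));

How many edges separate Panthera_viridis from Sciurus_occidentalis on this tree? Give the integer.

8

The MRCA of Panthera_viridis and Sciurus_occidentalis is the root of the tree.
From Panthera_viridis up to that node: 5 branches. From Sciurus_occidentalis up to the same node: 3 branches. Total: 5 + 3 = 8.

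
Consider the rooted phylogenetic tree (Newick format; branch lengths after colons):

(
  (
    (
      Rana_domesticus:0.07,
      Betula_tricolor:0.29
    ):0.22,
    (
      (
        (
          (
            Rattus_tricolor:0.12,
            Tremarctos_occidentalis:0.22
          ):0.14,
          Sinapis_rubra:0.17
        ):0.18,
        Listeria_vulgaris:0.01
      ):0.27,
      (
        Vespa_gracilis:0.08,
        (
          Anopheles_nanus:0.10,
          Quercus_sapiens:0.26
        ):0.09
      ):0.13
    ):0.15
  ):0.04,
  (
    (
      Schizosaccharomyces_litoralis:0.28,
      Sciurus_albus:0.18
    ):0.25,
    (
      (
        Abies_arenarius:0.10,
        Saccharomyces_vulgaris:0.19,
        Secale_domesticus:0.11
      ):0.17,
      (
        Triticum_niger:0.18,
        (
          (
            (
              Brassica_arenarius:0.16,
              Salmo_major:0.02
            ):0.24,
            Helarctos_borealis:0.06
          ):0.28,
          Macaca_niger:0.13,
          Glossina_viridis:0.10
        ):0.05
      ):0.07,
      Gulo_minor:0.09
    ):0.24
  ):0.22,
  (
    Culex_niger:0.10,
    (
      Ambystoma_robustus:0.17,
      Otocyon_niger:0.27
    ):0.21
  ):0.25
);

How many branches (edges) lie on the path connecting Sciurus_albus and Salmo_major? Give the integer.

8

The MRCA of Sciurus_albus and Salmo_major is the node subtending ((Schizosaccharomyces_litoralis,Sciurus_albus),((Abies_arenarius,Saccharomyces_vulgaris,Secale_domesticus),(Triticum_niger,(((Brassica_arenarius,Salmo_major),Helarctos_borealis),Macaca_niger,Glossina_viridis)),Gulo_minor)).
From Sciurus_albus up to that node: 2 branches. From Salmo_major up to the same node: 6 branches. Total: 2 + 6 = 8.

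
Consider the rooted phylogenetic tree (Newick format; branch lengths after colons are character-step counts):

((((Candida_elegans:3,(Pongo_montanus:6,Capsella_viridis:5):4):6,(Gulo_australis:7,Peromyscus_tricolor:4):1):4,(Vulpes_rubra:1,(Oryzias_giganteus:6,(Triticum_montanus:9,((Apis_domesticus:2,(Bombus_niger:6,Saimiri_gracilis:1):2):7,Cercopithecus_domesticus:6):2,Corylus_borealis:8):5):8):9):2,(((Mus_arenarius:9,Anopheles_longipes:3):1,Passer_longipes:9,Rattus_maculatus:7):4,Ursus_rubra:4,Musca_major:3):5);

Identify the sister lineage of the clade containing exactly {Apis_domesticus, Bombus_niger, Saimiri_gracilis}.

Cercopithecus_domesticus

The clade containing exactly {Apis_domesticus, Bombus_niger, Saimiri_gracilis} attaches to the tree at the node subtending ((Apis_domesticus,(Bombus_niger,Saimiri_gracilis)),Cercopithecus_domesticus).
The other lineage descending from that same node — the sister group — is the single tip Cercopithecus_domesticus.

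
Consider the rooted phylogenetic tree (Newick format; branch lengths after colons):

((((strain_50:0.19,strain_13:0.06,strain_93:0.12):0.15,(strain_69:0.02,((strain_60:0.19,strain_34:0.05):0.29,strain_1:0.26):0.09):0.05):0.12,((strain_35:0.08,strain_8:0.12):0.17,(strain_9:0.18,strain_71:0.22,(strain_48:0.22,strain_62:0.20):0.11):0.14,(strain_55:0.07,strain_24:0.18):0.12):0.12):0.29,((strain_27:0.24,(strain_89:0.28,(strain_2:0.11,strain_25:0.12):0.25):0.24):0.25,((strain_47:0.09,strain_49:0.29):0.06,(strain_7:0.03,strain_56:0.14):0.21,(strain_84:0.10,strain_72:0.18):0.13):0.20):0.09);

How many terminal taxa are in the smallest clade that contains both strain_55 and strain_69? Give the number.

15

The MRCA of strain_55 and strain_69 is the node subtending (((strain_50,strain_13,strain_93),(strain_69,((strain_60,strain_34),strain_1))),((strain_35,strain_8),(strain_9,strain_71,(strain_48,strain_62)),(strain_55,strain_24))).
That clade contains 15 terminal taxa: strain_1, strain_13, strain_24, strain_34, strain_35, strain_48, strain_50, strain_55, strain_60, strain_62, strain_69, strain_71, strain_8, strain_9, strain_93.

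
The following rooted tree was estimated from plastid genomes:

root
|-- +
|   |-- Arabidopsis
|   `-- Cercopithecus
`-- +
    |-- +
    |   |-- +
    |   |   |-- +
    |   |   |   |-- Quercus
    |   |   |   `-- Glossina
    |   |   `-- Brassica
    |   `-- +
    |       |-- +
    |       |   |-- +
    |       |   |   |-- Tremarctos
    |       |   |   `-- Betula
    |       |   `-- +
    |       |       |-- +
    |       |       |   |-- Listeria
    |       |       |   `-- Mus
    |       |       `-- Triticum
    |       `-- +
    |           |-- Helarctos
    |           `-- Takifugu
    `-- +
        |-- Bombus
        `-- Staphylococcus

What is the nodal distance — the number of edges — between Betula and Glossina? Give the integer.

The MRCA of Betula and Glossina is the node subtending (((Quercus,Glossina),Brassica),(((Tremarctos,Betula),((Listeria,Mus),Triticum)),(Helarctos,Takifugu))).
From Betula up to that node: 4 branches. From Glossina up to the same node: 3 branches. Total: 4 + 3 = 7.

7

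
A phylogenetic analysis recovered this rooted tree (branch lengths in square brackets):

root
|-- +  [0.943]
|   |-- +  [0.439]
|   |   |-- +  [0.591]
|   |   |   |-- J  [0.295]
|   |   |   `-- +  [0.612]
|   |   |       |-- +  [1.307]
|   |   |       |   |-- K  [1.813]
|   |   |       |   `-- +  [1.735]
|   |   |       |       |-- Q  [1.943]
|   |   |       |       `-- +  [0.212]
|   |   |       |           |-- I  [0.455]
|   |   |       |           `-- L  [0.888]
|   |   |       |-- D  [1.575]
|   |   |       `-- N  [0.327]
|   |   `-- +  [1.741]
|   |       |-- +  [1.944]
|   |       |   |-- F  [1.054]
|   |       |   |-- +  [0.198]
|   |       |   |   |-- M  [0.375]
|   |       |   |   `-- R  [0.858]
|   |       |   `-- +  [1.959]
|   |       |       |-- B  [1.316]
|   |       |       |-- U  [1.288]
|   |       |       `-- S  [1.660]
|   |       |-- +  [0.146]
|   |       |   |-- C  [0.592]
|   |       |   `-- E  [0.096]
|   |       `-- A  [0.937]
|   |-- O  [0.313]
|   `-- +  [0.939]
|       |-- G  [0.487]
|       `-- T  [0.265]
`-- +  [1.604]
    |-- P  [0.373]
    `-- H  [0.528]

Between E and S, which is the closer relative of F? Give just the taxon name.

The MRCA of F and S subtends (F,(M,R),(B,U,S)) (6 taxa).
The MRCA of F and E subtends ((F,(M,R),(B,U,S)),(C,E),A) (9 taxa).
The first is nested inside the second, so F shares a more recent common ancestor with S.

S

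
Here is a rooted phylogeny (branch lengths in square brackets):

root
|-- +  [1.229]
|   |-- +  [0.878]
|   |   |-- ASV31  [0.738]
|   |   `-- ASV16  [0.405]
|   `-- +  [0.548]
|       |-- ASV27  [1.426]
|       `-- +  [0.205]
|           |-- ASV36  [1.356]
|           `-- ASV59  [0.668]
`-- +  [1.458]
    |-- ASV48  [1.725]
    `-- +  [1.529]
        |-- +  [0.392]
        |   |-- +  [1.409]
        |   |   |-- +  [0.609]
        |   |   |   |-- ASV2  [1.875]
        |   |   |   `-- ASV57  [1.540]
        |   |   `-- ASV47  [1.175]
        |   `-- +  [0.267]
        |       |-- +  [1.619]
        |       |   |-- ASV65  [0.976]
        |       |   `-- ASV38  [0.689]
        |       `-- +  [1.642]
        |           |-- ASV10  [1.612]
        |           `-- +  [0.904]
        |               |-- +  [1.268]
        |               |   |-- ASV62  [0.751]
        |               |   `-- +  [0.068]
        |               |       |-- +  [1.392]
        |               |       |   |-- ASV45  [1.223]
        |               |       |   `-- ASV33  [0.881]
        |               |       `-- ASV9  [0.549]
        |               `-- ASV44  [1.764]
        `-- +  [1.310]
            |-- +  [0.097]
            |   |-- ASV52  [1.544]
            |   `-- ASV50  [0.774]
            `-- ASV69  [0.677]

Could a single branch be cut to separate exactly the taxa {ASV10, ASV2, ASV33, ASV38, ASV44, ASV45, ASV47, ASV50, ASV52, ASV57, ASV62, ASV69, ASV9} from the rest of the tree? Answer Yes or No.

The MRCA of the listed taxa subtends ((((ASV2,ASV57),ASV47),((ASV65,ASV38),(ASV10,((ASV62,((ASV45,ASV33),ASV9)),ASV44)))),((ASV52,ASV50),ASV69)).
That clade also contains ASV65, which is not in the proposed group, so the group is not monophyletic.

No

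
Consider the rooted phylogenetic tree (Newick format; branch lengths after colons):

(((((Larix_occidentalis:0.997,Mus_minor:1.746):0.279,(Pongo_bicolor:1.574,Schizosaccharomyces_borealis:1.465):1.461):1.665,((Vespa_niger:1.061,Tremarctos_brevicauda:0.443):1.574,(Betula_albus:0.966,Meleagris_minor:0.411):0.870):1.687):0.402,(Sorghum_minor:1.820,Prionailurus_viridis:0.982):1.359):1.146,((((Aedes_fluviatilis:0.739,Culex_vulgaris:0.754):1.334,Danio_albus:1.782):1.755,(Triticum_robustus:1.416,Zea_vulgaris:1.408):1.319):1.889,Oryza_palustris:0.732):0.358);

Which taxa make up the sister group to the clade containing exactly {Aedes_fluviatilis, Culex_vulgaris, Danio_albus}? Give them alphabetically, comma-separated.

Triticum_robustus, Zea_vulgaris

The clade containing exactly {Aedes_fluviatilis, Culex_vulgaris, Danio_albus} attaches to the tree at the node subtending (((Aedes_fluviatilis,Culex_vulgaris),Danio_albus),(Triticum_robustus,Zea_vulgaris)).
The other lineage descending from that same node — the sister group — is (Triticum_robustus,Zea_vulgaris); its 2 tips in alphabetical order are the answer.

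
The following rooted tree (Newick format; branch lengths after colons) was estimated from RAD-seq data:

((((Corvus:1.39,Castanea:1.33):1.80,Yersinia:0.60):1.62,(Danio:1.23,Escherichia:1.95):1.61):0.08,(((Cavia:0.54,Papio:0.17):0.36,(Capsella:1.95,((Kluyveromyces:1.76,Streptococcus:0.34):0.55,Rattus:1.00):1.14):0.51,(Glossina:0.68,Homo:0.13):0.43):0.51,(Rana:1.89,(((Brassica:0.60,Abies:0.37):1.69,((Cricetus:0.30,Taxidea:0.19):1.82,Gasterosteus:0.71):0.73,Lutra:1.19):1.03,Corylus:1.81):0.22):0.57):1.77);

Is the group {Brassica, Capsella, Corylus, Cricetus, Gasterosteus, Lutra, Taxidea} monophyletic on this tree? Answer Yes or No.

No

The MRCA of the listed taxa subtends (((Cavia,Papio),(Capsella,((Kluyveromyces,Streptococcus),Rattus)),(Glossina,Homo)),(Rana,(((Brassica,Abies),((Cricetus,Taxidea),Gasterosteus),Lutra),Corylus))).
That clade also contains Abies, Cavia, Glossina, Homo, Kluyveromyces, Papio, Rana, Rattus, Streptococcus, which are not in the proposed group, so the group is not monophyletic.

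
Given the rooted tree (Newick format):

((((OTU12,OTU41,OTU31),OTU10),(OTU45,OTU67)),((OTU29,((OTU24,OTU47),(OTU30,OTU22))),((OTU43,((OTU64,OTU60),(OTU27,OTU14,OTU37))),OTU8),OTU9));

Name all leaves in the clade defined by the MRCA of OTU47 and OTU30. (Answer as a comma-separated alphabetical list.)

OTU22, OTU24, OTU30, OTU47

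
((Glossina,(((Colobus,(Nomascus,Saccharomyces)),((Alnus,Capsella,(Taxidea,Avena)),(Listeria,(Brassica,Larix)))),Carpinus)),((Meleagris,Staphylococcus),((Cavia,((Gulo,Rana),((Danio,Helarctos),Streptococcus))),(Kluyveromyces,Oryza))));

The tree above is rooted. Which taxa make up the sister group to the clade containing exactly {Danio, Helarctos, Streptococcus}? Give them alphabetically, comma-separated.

The clade containing exactly {Danio, Helarctos, Streptococcus} attaches to the tree at the node subtending ((Gulo,Rana),((Danio,Helarctos),Streptococcus)).
The other lineage descending from that same node — the sister group — is (Gulo,Rana); its 2 tips in alphabetical order are the answer.

Gulo, Rana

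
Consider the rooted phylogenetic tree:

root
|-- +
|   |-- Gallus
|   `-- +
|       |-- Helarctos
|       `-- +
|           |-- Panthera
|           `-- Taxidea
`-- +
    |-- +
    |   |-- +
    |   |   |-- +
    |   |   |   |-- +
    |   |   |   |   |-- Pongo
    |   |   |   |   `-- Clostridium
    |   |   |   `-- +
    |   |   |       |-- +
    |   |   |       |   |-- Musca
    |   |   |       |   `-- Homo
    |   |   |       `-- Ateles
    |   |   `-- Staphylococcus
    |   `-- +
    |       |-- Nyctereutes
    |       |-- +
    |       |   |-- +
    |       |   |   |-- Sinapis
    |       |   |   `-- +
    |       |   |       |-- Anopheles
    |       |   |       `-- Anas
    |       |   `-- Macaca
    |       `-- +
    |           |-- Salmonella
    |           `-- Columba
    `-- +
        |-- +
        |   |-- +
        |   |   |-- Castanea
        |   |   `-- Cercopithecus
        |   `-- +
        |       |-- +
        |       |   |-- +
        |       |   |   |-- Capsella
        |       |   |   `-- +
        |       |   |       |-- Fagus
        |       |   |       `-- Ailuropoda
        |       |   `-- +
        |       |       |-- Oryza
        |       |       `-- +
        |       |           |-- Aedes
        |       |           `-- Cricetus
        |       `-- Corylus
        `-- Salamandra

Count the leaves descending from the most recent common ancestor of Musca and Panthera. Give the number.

27

The MRCA of Musca and Panthera is the root, so the clade is the entire tree.
That clade contains 27 terminal taxa: Aedes, Ailuropoda, Anas, Anopheles, Ateles, Capsella, Castanea, Cercopithecus, Clostridium, Columba, Corylus, Cricetus, Fagus, Gallus, Helarctos, Homo, Macaca, Musca, Nyctereutes, Oryza, Panthera, Pongo, Salamandra, Salmonella, Sinapis, Staphylococcus, Taxidea.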